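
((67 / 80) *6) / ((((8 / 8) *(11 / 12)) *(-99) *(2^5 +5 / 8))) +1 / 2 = 157369 / 315810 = 0.50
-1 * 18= -18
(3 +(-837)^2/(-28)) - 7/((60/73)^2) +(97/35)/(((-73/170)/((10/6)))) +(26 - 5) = -46022082733/1839600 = -25017.44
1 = 1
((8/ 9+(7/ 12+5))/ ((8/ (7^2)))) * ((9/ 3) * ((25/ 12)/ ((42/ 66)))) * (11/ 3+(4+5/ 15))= 3114.76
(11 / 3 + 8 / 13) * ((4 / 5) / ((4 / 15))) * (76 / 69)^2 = 964592 / 61893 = 15.58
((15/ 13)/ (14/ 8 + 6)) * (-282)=-16920/ 403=-41.99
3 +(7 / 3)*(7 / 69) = 670 / 207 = 3.24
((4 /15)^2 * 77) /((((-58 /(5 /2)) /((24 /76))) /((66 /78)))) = -6776 /107445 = -0.06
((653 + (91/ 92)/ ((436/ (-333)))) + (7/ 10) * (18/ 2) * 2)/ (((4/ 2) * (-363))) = -133341221/ 145606560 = -0.92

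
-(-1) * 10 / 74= 5 / 37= 0.14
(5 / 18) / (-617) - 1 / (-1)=11101 / 11106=1.00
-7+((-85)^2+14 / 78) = 7218.18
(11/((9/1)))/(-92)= -11/828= -0.01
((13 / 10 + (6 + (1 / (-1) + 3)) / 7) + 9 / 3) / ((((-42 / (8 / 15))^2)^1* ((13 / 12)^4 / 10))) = 1560576 / 244910575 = 0.01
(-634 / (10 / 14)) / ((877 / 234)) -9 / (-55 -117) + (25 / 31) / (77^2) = -32823019587541 / 138624881780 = -236.78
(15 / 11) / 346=15 / 3806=0.00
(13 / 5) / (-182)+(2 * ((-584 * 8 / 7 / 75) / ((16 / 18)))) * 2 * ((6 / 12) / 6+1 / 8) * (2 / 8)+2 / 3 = -43 / 30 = -1.43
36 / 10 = 18 / 5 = 3.60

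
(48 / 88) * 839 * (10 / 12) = 4195 / 11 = 381.36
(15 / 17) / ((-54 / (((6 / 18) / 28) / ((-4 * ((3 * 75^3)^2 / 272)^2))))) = 136 / 96986654627323150634765625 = 0.00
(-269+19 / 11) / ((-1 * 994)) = 210 / 781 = 0.27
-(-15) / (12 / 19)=95 / 4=23.75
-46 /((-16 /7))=20.12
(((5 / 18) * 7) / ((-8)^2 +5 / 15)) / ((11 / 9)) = 105 / 4246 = 0.02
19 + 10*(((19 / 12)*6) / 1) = 114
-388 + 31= -357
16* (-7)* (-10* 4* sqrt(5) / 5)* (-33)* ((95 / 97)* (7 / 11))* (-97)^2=-387710574.42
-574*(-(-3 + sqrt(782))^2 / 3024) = 32431 / 216- 41*sqrt(782) / 36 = 118.30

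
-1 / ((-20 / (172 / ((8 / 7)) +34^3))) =1972.72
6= 6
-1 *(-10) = 10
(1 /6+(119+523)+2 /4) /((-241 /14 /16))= -1792 /3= -597.33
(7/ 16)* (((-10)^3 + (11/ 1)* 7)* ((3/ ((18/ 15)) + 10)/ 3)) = -161525/ 96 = -1682.55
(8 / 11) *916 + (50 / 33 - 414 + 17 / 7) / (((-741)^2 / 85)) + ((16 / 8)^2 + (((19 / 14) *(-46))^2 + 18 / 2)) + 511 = 4516959035396 / 887863977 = 5087.44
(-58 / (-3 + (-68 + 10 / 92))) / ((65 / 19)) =50692 / 211965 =0.24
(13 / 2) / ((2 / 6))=39 / 2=19.50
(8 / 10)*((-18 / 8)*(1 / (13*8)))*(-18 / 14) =81 / 3640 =0.02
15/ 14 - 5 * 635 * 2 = -88885/ 14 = -6348.93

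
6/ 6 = 1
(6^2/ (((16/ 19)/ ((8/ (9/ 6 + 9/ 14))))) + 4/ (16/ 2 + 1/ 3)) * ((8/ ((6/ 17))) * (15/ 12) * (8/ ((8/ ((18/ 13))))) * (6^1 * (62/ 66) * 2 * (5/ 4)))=12654324/ 143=88491.78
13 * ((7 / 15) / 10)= 91 / 150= 0.61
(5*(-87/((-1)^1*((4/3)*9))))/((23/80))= 2900/23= 126.09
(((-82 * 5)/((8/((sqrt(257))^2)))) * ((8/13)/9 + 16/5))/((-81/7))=35256802/9477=3720.25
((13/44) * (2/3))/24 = 13/1584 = 0.01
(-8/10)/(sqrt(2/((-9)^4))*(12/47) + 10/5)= -3220722/8051765 + 5076*sqrt(2)/8051765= -0.40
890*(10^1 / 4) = 2225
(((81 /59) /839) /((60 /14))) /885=63 /146027950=0.00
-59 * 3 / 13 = -177 / 13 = -13.62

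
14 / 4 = 3.50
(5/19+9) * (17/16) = 187/19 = 9.84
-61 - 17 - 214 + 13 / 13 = -291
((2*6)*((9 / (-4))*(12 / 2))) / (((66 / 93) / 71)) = -178281 / 11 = -16207.36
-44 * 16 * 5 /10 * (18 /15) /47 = -8.99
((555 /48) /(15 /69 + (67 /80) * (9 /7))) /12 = 148925 /200028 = 0.74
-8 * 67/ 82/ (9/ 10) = -2680/ 369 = -7.26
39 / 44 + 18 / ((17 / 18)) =14919 / 748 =19.95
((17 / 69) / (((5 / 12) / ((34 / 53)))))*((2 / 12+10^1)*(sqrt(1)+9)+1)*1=38.94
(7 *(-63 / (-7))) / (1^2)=63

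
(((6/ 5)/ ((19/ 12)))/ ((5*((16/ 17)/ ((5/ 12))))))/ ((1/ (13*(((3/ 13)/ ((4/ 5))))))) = 153/ 608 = 0.25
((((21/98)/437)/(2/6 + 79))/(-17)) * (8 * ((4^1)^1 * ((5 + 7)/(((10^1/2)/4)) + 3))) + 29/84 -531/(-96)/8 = 3518656781/3394755840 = 1.04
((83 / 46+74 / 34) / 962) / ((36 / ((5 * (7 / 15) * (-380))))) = -2070145 / 20311668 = -0.10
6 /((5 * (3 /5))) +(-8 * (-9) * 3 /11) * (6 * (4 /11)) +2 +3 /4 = 47.59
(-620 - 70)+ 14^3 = 2054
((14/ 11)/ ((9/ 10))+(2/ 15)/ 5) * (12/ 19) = 14264/ 15675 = 0.91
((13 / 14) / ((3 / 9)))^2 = 1521 / 196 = 7.76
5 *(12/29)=2.07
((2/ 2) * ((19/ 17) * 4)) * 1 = 76/ 17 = 4.47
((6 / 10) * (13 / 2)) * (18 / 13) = 27 / 5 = 5.40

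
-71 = -71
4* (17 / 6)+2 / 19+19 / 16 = 11515 / 912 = 12.63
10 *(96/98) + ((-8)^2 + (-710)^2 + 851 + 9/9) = 24746264/49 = 505025.80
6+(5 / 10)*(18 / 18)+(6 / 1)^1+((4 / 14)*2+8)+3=337 / 14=24.07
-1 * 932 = -932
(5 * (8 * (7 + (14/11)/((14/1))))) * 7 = 21840/11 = 1985.45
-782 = -782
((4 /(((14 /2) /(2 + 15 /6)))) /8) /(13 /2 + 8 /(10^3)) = 1125 /22778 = 0.05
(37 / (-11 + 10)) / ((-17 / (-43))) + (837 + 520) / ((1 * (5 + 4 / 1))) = 8750 / 153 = 57.19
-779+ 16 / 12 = -2333 / 3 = -777.67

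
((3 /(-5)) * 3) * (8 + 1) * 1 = -16.20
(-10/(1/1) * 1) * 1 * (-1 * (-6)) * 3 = -180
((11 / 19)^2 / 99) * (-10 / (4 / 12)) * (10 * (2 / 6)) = -1100 / 3249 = -0.34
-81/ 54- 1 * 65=-133/ 2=-66.50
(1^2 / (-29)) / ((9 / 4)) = -4 / 261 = -0.02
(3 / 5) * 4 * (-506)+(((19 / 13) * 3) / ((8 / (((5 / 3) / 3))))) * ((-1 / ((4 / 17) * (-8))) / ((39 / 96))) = -24619957 / 20280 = -1214.00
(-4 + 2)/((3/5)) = -10/3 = -3.33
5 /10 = 1 /2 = 0.50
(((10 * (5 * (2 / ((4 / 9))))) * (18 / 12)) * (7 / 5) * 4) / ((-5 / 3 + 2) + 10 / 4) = 11340 / 17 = 667.06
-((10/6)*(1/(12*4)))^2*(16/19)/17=-25/418608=-0.00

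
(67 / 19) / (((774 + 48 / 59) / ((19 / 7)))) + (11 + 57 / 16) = 37311391 / 2559984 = 14.57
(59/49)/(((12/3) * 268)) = 59/52528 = 0.00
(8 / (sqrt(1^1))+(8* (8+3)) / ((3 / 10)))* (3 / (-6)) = -452 / 3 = -150.67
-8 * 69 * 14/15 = -2576/5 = -515.20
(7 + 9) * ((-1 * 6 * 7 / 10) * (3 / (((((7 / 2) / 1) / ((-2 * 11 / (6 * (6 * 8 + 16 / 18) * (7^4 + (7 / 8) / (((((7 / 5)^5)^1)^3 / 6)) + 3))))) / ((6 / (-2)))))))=-878977102412304 / 163047115531258975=-0.01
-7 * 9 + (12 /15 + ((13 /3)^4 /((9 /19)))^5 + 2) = 235290858990030889817318097146 /1029455660473245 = 228558516917442.29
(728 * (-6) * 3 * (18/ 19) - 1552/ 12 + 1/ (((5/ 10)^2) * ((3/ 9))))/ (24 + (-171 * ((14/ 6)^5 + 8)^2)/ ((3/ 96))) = 195272856/ 507710027467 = 0.00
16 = 16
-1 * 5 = -5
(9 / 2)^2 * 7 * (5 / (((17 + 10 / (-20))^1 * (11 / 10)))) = 4725 / 121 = 39.05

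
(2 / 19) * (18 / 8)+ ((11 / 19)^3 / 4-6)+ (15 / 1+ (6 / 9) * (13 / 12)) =2471111 / 246924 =10.01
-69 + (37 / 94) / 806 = -5227679 / 75764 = -69.00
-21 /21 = -1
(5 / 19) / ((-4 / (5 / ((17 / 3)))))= -75 / 1292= -0.06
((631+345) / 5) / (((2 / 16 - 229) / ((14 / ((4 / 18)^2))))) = -2213568 / 9155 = -241.79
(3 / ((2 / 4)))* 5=30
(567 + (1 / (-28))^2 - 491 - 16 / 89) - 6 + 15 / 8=5002695 / 69776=71.70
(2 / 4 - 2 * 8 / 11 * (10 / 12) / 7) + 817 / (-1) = -377303 / 462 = -816.67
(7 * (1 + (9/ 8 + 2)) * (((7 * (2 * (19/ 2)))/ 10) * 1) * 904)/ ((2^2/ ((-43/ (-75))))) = 49761019/ 1000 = 49761.02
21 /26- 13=-317 /26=-12.19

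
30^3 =27000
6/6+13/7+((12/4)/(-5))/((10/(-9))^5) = 3.21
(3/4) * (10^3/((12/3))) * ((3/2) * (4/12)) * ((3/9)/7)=125/28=4.46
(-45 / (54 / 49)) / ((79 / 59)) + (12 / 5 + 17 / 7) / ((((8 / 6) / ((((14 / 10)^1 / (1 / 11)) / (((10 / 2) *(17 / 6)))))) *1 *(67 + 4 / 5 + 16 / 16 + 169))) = -3650253814 / 119762025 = -30.48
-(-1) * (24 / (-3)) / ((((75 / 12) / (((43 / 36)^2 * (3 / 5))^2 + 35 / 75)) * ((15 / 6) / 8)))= -11192162 / 2278125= -4.91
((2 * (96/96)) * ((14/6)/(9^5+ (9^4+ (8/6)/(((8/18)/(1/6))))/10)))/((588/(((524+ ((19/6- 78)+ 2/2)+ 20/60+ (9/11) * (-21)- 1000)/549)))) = -8905/64900692153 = -0.00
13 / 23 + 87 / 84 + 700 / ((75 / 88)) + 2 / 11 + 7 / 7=17514115 / 21252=824.12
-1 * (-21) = 21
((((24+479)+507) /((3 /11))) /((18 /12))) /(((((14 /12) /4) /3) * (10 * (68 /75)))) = 333300 /119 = 2800.84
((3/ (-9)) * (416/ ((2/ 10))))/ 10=-208/ 3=-69.33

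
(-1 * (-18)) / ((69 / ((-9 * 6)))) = -324 / 23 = -14.09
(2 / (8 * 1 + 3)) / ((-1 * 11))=-2 / 121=-0.02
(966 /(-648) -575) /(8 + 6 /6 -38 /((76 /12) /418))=62261 /269892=0.23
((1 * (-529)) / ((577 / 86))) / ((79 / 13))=-591422 / 45583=-12.97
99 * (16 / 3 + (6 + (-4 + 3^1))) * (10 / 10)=1023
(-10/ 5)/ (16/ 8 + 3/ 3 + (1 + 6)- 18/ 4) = -4/ 11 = -0.36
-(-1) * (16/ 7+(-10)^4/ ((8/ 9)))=78766/ 7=11252.29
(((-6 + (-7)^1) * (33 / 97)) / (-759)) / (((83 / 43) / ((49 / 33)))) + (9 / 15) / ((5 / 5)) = 18469082 / 30553545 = 0.60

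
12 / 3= 4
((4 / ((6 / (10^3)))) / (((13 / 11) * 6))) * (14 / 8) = 19250 / 117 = 164.53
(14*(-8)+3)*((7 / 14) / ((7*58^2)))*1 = -109 / 47096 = -0.00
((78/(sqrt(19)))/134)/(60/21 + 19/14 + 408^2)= 546* sqrt(19)/2966796515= 0.00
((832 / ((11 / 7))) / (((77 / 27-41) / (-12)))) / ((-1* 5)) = -943488 / 28325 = -33.31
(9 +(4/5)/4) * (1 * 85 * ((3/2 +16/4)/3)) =4301/3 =1433.67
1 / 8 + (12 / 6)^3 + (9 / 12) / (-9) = 193 / 24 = 8.04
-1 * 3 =-3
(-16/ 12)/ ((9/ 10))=-40/ 27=-1.48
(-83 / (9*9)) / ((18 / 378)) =-581 / 27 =-21.52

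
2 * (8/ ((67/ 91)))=1456/ 67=21.73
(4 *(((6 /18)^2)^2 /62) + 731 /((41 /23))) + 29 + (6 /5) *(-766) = -247147276 /514755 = -480.13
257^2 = 66049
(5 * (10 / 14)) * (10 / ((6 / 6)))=250 / 7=35.71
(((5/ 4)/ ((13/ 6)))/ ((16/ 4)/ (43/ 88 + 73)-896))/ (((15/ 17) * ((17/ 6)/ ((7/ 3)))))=-45269/ 75323040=-0.00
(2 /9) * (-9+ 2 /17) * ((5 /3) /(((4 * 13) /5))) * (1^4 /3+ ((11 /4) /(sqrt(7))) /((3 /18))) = -41525 * sqrt(7) /55692-3775 /35802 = -2.08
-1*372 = -372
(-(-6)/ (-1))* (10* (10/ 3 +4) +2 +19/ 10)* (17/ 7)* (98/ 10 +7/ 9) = -11904.23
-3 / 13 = -0.23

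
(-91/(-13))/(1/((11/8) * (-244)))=-4697/2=-2348.50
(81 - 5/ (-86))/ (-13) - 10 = -18151/ 1118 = -16.24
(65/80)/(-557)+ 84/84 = 8899/8912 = 1.00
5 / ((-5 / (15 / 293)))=-15 / 293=-0.05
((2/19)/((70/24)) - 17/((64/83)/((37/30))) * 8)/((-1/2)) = 6942379/15960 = 434.99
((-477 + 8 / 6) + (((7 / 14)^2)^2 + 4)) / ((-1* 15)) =22637 / 720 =31.44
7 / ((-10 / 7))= -49 / 10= -4.90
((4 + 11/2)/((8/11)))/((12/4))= 209/48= 4.35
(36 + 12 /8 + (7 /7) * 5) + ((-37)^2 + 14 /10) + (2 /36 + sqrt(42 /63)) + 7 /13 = sqrt(6) /3 + 826894 /585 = 1414.31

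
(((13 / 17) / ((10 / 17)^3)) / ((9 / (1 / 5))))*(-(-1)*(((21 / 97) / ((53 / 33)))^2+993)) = 16433964628679 / 198224107500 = 82.91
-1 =-1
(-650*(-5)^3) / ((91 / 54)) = 337500 / 7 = 48214.29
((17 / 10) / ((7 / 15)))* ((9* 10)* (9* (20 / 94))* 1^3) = 206550 / 329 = 627.81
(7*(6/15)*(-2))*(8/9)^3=-14336/3645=-3.93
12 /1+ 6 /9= 38 /3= 12.67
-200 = -200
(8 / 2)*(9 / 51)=12 / 17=0.71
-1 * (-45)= 45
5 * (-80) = -400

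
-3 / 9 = -1 / 3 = -0.33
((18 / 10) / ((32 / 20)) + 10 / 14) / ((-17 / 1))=-103 / 952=-0.11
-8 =-8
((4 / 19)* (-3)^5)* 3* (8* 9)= -209952 / 19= -11050.11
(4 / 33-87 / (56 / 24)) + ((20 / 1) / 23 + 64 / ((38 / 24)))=4.13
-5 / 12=-0.42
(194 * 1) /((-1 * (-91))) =194 /91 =2.13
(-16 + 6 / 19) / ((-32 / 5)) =745 / 304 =2.45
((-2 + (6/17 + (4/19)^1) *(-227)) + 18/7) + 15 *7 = -50501/2261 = -22.34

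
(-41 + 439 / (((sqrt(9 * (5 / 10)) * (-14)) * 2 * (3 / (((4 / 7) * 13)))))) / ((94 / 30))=-615 / 47 - 28535 * sqrt(2) / 6909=-18.93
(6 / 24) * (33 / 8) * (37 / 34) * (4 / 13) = 1221 / 3536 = 0.35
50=50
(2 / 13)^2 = 4 / 169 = 0.02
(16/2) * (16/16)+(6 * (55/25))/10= 233/25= 9.32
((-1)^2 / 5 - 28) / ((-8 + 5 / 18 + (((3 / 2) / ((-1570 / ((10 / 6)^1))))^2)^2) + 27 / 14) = 1362052741416192 / 283858199506885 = 4.80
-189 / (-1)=189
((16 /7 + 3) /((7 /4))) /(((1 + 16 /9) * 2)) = 666 /1225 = 0.54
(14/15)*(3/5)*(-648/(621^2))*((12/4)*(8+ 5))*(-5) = 1456/7935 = 0.18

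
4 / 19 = 0.21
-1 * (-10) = 10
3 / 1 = 3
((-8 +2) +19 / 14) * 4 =-130 / 7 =-18.57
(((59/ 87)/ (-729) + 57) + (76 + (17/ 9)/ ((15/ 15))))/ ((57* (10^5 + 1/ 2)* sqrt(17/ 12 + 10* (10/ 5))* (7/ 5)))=171099980* sqrt(771)/ 1300723441384689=0.00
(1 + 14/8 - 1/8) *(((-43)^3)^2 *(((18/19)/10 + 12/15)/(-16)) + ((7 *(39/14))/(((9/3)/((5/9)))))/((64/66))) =-9026906338877/9728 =-927930339.11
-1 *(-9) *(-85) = -765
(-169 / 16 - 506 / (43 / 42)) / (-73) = 6.92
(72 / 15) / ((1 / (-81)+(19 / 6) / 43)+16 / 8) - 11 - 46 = -3925131 / 71795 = -54.67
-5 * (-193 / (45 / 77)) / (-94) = -14861 / 846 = -17.57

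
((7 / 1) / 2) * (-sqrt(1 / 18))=-7 * sqrt(2) / 12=-0.82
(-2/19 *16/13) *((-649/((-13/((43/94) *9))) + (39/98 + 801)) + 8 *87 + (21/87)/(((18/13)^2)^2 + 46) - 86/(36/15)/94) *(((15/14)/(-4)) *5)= 314589061822629025/1064917479908009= 295.41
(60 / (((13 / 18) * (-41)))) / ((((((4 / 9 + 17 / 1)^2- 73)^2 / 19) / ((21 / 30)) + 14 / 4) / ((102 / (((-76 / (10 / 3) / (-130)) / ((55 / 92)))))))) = -0.17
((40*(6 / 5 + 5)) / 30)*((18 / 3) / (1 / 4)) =992 / 5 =198.40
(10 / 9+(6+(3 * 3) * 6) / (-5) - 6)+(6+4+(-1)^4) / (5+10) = -727 / 45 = -16.16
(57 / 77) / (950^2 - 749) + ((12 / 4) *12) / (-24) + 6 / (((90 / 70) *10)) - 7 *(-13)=187404599783 / 2083044810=89.97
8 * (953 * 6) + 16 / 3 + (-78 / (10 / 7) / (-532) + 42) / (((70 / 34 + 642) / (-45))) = 114200011211 / 2496372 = 45746.39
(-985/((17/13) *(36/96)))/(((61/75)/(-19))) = 48659000/1037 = 46922.85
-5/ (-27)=5/ 27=0.19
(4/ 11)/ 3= 4/ 33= 0.12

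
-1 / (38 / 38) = -1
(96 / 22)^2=2304 / 121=19.04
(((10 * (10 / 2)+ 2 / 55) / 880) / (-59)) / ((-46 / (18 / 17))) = 1548 / 69783725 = 0.00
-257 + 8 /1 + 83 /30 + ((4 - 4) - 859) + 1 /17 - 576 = -857399 /510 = -1681.17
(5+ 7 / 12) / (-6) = -67 / 72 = -0.93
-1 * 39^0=-1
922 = 922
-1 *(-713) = 713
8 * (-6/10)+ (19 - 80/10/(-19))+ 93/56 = 86619/5320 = 16.28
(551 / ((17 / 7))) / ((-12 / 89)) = -343273 / 204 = -1682.71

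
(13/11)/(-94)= -0.01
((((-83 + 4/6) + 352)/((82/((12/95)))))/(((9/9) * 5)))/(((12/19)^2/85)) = 261307/14760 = 17.70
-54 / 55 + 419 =22991 / 55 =418.02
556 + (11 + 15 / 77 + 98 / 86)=1881755 / 3311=568.33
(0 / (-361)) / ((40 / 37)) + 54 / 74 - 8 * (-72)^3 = 110481435 / 37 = 2985984.73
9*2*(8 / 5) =144 / 5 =28.80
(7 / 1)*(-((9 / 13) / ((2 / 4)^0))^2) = -567 / 169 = -3.36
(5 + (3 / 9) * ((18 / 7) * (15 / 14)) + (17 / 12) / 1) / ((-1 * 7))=-4313 / 4116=-1.05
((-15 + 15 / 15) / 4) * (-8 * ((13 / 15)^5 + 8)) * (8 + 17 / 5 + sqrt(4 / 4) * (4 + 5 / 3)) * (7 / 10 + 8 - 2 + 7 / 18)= 14740042003456 / 512578125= 28756.67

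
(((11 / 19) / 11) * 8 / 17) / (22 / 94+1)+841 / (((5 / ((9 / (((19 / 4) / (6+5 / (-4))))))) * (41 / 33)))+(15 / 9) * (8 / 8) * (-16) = 1191.78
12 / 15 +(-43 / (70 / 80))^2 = 591876 / 245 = 2415.82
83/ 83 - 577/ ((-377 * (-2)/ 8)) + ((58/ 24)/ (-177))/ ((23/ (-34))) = -46980745/ 9208602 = -5.10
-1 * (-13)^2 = -169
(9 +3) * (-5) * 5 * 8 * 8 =-19200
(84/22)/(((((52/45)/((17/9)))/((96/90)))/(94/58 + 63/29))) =9520/377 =25.25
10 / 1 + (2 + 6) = 18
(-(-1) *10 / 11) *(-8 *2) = -160 / 11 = -14.55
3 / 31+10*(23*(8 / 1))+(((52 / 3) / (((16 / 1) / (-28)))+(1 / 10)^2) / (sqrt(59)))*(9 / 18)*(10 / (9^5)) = 57043 / 31 - 9097*sqrt(59) / 209033460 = 1840.10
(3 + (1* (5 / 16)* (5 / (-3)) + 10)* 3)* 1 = 503 / 16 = 31.44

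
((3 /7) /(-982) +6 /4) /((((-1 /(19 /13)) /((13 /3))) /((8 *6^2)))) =-9400896 /3437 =-2735.20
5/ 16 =0.31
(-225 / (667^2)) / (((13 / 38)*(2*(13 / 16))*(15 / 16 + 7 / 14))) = -1094400 / 1729283543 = -0.00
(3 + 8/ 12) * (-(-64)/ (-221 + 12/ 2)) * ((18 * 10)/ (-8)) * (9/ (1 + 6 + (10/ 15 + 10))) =12.51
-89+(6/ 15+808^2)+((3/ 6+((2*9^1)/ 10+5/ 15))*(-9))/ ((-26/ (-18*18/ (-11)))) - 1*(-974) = 467450018/ 715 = 653776.25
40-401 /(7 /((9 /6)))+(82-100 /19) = 8195 /266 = 30.81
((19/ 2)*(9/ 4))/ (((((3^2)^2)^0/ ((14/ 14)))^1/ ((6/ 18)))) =57/ 8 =7.12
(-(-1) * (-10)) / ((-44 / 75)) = 375 / 22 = 17.05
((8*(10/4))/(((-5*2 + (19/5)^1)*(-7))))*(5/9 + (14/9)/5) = 260/651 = 0.40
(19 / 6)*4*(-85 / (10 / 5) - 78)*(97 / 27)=-444163 / 81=-5483.49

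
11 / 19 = 0.58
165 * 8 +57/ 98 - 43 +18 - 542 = 73851/ 98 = 753.58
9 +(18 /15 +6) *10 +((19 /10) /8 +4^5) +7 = 88979 /80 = 1112.24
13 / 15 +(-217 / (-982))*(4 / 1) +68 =513713 / 7365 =69.75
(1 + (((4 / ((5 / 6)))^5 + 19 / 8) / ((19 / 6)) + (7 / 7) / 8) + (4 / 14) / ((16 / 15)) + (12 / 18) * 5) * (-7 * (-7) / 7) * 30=2020237498 / 11875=170125.26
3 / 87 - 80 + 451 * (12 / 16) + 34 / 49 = 1472033 / 5684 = 258.98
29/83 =0.35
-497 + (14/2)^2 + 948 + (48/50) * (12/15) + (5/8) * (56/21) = 188413/375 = 502.43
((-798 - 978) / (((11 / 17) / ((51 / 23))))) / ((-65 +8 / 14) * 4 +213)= 10778544 / 79189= 136.11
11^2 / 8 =15.12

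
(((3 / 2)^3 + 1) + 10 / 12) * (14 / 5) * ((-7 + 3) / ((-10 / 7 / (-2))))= -245 / 3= -81.67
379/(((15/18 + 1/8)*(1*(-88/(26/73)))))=-29562/18469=-1.60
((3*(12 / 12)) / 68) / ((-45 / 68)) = -1 / 15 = -0.07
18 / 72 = 0.25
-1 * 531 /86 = -531 /86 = -6.17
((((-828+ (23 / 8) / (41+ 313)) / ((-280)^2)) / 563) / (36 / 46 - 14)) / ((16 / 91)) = 701117027 / 86858681548800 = 0.00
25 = 25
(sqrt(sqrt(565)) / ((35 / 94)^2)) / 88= 2209 * 565^(1 / 4) / 26950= 0.40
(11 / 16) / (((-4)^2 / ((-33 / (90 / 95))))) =-2299 / 1536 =-1.50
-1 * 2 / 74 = -1 / 37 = -0.03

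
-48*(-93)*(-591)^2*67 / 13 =104465755728 / 13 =8035827363.69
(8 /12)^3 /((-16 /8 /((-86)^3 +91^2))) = 2511100 /27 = 93003.70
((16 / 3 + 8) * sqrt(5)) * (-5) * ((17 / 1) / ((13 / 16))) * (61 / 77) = -3318400 * sqrt(5) / 3003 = -2470.92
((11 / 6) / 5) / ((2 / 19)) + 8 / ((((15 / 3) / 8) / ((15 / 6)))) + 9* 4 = 71.48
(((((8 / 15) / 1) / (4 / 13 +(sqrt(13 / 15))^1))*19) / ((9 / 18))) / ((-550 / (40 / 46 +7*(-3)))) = -192608 / 651475 +625976*sqrt(195) / 9772125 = 0.60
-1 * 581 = -581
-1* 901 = -901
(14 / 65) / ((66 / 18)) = 42 / 715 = 0.06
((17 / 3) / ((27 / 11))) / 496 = 187 / 40176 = 0.00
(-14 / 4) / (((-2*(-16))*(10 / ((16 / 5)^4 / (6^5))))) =-112 / 759375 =-0.00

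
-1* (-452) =452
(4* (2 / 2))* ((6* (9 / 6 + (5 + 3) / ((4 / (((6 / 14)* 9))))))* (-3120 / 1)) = -4829760 / 7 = -689965.71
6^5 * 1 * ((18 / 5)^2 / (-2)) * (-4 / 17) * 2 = 10077696 / 425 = 23712.23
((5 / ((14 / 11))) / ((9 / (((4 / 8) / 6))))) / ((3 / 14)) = 55 / 324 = 0.17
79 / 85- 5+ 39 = 2969 / 85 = 34.93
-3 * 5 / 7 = -15 / 7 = -2.14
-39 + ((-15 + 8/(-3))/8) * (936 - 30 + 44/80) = -979663/480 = -2040.96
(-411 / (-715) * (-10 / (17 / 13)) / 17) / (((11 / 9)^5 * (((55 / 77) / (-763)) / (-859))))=-222689687863482 / 2559905645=-86991.37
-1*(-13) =13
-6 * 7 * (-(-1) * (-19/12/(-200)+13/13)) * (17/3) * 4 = -287861/300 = -959.54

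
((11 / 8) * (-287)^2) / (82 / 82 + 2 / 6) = 2718177 / 32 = 84943.03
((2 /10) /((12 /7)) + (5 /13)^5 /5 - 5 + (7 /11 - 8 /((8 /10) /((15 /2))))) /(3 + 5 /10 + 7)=-19419325279 /2573060490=-7.55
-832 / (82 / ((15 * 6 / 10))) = -3744 / 41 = -91.32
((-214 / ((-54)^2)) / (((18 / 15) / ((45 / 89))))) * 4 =-2675 / 21627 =-0.12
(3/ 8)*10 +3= 27/ 4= 6.75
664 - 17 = 647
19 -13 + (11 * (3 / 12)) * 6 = 45 / 2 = 22.50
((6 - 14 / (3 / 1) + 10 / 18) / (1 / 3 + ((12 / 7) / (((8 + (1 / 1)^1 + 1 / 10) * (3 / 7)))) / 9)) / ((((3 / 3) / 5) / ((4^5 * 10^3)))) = 7920640000 / 313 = 25305559.11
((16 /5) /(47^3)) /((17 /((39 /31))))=624 /273573605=0.00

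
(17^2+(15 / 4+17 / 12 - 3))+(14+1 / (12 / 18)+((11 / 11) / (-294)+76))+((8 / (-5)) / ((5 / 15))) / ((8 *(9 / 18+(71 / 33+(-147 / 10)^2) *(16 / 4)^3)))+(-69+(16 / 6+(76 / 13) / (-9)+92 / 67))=11969147372509 / 37751197302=317.05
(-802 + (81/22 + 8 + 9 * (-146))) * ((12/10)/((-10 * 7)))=27777/770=36.07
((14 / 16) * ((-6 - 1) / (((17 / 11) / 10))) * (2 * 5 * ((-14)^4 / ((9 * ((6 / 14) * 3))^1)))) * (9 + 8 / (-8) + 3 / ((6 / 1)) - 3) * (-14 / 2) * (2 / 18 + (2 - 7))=-3069180052400 / 12393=-247654325.22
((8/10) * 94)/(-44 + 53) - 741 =-32969/45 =-732.64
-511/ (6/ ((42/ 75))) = -47.69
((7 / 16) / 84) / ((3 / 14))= 7 / 288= 0.02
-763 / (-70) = 109 / 10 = 10.90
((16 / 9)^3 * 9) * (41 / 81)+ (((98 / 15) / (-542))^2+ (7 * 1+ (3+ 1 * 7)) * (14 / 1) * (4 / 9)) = 1582552482929 / 12046160025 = 131.37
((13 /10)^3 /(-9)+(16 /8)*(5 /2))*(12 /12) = 42803 /9000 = 4.76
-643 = -643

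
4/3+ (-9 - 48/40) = -133/15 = -8.87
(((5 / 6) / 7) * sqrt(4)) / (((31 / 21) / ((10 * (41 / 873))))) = 0.08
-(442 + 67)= -509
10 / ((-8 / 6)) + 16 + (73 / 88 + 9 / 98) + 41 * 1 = 217417 / 4312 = 50.42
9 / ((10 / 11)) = 99 / 10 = 9.90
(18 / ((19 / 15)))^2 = 72900 / 361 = 201.94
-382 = -382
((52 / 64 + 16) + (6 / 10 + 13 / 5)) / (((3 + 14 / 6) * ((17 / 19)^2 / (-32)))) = -1733883 / 11560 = -149.99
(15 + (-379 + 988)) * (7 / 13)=336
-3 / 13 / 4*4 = -3 / 13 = -0.23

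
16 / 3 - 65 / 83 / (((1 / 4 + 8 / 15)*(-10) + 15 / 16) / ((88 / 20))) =480752 / 82419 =5.83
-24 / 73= -0.33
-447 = -447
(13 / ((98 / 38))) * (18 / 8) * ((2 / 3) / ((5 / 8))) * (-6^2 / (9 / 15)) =-35568 / 49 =-725.88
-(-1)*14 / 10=7 / 5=1.40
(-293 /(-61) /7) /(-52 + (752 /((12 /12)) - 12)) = 293 /293776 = 0.00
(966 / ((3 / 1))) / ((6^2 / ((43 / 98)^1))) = 989 / 252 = 3.92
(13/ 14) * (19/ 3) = 247/ 42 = 5.88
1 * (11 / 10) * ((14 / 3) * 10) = 154 / 3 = 51.33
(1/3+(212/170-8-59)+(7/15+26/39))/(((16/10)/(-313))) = 5131009/408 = 12576.00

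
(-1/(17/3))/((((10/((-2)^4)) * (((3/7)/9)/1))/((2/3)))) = -336/85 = -3.95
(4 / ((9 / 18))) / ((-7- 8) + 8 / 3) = -24 / 37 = -0.65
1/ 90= 0.01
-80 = -80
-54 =-54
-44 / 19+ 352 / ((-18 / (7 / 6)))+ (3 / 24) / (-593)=-61160161 / 2433672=-25.13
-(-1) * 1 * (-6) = -6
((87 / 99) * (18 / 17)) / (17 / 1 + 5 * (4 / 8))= 116 / 2431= 0.05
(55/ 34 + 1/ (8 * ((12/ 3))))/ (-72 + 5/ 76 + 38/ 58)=-494247/ 21365464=-0.02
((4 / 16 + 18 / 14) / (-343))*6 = -129 / 4802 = -0.03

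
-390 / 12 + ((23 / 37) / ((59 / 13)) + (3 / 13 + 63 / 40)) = -34687383 / 1135160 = -30.56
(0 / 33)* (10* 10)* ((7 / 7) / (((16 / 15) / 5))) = 0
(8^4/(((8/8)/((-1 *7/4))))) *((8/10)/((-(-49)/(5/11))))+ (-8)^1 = -61.19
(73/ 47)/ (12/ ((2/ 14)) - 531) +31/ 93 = 2310/ 7003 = 0.33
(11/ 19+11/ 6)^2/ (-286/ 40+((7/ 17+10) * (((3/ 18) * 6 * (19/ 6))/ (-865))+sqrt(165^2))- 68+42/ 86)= 1912752875/ 29681931537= 0.06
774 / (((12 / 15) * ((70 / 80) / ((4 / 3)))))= 10320 / 7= 1474.29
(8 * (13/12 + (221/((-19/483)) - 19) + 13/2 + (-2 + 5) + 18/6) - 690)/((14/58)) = -75505328/399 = -189236.41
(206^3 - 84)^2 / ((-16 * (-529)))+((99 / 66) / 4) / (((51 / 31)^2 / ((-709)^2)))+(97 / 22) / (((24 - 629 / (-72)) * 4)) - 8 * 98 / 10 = 4294471215736831817819 / 475649482440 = 9028646880.28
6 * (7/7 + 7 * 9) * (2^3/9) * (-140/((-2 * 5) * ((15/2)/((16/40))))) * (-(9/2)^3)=-580608/25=-23224.32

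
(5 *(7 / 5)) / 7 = 1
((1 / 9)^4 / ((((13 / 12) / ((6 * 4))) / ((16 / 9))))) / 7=0.00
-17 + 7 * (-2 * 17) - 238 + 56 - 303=-740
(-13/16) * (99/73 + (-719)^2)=-420031.91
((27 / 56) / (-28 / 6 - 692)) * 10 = -0.01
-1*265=-265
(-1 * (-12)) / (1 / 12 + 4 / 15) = 240 / 7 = 34.29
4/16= 1/4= 0.25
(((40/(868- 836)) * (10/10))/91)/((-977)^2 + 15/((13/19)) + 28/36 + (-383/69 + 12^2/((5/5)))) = 1035/71933993432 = 0.00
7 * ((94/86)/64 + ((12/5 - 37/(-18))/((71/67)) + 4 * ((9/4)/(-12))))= 213672739/8792640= 24.30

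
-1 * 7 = -7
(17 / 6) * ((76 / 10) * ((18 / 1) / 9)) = 646 / 15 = 43.07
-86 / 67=-1.28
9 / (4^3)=9 / 64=0.14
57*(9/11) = 513/11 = 46.64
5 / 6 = 0.83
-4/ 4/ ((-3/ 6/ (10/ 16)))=5/ 4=1.25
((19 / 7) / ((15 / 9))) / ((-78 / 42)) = -57 / 65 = -0.88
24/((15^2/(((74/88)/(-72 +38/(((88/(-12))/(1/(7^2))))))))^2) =3286969/50978977593750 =0.00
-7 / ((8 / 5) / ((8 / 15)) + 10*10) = -7 / 103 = -0.07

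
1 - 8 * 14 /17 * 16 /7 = -239 /17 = -14.06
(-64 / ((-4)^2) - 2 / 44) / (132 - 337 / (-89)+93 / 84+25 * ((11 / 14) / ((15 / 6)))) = -110894 / 3967909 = -0.03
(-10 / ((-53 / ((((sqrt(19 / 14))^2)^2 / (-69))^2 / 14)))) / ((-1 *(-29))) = 651605 / 1967805779184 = 0.00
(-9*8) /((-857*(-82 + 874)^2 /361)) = 361 /7466184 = 0.00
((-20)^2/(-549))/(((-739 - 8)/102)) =0.10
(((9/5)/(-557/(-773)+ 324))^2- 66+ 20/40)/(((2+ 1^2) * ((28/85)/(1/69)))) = -3507830573564809/3651799827974760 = -0.96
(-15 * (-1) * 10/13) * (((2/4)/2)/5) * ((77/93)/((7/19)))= 1045/806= 1.30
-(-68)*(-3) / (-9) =68 / 3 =22.67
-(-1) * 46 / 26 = 23 / 13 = 1.77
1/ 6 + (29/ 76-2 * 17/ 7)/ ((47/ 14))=-3125/ 2679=-1.17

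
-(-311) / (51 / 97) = 30167 / 51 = 591.51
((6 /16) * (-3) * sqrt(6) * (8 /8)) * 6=-27 * sqrt(6) /4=-16.53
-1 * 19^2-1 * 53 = -414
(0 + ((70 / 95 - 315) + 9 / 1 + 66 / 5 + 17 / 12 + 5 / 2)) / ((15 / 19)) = -328487 / 900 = -364.99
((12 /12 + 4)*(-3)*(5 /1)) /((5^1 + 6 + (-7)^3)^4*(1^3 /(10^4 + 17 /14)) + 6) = -10501275 /170091462566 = -0.00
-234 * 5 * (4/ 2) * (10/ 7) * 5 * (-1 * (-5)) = -585000/ 7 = -83571.43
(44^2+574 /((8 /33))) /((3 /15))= 86075 /4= 21518.75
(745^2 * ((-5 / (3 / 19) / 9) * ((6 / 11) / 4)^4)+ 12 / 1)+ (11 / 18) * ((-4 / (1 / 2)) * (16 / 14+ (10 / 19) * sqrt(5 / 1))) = -674.59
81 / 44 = 1.84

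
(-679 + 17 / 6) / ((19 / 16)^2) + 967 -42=482479 / 1083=445.50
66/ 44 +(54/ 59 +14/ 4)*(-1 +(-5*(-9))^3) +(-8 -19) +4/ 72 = 213626707/ 531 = 402310.18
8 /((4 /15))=30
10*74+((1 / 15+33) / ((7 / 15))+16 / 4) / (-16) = 20589 / 28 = 735.32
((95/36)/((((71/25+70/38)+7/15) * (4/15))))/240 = 45125/5634816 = 0.01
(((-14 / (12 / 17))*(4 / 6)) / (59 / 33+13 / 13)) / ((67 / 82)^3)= -180435178 / 20752647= -8.69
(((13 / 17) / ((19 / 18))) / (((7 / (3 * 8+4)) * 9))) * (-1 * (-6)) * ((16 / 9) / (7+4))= 3328 / 10659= 0.31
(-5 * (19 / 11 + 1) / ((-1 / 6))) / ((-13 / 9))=-8100 / 143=-56.64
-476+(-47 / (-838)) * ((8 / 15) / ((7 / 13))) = -20939176 / 43995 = -475.94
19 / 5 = 3.80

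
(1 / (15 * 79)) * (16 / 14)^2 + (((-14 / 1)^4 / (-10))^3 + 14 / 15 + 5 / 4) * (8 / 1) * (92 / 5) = -60571549203784072616 / 7258125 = -8345343901322.18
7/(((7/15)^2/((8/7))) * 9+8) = 1400/1943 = 0.72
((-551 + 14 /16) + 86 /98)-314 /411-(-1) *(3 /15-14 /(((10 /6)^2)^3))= -1385725880947 /2517375000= -550.46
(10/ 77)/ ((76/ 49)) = 35/ 418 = 0.08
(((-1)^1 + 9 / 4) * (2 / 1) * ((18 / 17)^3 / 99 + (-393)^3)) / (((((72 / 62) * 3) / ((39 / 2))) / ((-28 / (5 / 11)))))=1028200183526607 / 19652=52320383855.41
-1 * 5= -5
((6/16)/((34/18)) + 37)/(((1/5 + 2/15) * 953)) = 15177/129608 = 0.12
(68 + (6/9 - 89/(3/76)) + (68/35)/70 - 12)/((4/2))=-1346258/1225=-1098.99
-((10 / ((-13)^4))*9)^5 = -5904900000 / 19004963774880799438801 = -0.00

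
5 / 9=0.56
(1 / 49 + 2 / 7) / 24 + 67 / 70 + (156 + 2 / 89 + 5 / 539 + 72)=439417519 / 1918840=229.00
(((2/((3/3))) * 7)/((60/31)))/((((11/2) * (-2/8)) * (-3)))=868/495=1.75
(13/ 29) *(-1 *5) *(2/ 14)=-65/ 203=-0.32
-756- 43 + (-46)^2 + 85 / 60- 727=7097 / 12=591.42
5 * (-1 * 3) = -15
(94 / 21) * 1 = 94 / 21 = 4.48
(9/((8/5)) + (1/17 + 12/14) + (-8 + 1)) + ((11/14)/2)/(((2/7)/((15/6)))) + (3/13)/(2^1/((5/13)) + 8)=815713/272272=3.00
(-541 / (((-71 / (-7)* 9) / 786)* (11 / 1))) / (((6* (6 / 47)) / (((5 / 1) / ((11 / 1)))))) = -116582795 / 463914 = -251.30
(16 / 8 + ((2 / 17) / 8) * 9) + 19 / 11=2887 / 748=3.86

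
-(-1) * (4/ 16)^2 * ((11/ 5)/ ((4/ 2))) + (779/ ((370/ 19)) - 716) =-4001497/ 5920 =-675.93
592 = 592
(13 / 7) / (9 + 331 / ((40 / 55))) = 104 / 25991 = 0.00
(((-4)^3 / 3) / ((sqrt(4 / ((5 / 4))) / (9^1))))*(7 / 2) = -168*sqrt(5) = -375.66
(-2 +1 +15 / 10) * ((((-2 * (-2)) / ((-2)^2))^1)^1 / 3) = 1 / 6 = 0.17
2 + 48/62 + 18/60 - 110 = -33147/310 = -106.93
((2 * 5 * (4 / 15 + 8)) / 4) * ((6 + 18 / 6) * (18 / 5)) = 669.60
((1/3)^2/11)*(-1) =-1/99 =-0.01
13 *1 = 13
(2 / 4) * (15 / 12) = 5 / 8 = 0.62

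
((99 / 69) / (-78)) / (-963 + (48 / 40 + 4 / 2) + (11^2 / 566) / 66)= 93390 / 4872907351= 0.00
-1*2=-2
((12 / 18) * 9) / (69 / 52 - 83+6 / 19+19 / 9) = -53352 / 704657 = -0.08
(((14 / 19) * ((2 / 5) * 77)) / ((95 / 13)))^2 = 785568784 / 81450625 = 9.64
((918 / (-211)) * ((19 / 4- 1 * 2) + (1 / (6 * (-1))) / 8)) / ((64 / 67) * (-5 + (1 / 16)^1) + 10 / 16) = 26331 / 9073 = 2.90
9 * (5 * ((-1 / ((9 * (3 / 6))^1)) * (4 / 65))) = -8 / 13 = -0.62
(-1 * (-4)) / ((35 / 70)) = 8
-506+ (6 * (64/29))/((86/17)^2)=-27104482/53621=-505.48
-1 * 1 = -1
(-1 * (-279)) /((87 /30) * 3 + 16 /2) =2790 /167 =16.71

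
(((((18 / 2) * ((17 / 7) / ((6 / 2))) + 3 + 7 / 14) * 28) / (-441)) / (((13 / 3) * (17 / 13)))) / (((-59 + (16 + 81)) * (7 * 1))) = -151 / 332367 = -0.00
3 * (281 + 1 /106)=89361 /106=843.03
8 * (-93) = -744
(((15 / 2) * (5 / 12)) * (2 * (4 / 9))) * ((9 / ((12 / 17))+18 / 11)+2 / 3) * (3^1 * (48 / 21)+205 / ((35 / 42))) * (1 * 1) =14654125 / 1386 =10572.96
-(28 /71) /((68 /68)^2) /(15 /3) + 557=197707 /355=556.92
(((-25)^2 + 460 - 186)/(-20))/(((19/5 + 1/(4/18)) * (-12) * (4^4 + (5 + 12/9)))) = 899/522568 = 0.00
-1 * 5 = -5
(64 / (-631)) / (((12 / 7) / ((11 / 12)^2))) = -847 / 17037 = -0.05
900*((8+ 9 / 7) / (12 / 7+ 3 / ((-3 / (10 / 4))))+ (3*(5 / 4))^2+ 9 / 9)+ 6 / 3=2921.89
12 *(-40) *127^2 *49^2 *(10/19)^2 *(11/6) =-3407864152000/361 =-9440066903.05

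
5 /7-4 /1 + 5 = 12 /7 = 1.71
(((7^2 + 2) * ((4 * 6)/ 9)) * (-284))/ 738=-19312/ 369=-52.34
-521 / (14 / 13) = -6773 / 14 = -483.79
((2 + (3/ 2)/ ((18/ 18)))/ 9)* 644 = 2254/ 9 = 250.44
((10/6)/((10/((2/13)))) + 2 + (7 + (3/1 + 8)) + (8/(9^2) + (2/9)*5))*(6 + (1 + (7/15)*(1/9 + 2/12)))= 8608985/56862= 151.40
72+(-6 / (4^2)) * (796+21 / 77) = -19941 / 88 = -226.60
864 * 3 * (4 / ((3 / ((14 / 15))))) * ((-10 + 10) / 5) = 0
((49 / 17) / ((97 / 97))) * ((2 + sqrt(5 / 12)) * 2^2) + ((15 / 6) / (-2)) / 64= 98 * sqrt(15) / 51 + 100267 / 4352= 30.48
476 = 476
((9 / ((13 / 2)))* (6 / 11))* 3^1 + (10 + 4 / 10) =9056 / 715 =12.67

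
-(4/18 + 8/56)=-23/63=-0.37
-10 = -10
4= 4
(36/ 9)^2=16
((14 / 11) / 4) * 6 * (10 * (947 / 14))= 14205 / 11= 1291.36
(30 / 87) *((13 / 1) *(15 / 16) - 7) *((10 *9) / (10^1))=16.10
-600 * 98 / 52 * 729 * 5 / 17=-53581500 / 221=-242450.23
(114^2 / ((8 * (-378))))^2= 130321 / 7056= 18.47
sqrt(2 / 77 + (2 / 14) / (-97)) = sqrt(1366827) / 7469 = 0.16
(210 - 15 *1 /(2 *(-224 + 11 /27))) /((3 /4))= 1690630 /6037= 280.04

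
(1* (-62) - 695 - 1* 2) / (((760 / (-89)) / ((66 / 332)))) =2229183 / 126160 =17.67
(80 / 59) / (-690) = -0.00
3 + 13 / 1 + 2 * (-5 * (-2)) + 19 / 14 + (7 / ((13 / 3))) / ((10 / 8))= 35171 / 910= 38.65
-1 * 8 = -8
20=20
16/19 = 0.84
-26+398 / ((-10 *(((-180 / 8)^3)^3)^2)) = -74433527330817740364074759197906 / 2862827974262220783233642578125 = -26.00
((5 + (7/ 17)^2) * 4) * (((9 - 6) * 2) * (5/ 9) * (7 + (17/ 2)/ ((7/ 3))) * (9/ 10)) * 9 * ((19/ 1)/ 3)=76131252/ 2023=37632.85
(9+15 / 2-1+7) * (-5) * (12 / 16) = -675 / 8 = -84.38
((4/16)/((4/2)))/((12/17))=17/96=0.18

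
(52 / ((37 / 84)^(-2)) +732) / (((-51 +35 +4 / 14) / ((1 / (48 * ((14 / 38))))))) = -4974371 / 1862784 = -2.67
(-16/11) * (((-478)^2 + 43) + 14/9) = -32908112/99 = -332405.17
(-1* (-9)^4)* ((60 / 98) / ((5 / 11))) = -433026 / 49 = -8837.27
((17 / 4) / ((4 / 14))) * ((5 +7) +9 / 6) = 3213 / 16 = 200.81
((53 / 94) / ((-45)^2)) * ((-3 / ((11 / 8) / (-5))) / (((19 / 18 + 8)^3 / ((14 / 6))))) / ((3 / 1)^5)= 0.00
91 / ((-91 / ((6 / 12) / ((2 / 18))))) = -9 / 2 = -4.50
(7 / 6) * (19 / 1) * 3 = 133 / 2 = 66.50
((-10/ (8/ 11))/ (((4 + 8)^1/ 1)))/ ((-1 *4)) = 55/ 192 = 0.29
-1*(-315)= 315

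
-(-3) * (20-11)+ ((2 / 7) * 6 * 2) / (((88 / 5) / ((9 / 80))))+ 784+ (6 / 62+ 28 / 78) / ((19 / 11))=1208400419 / 1489488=811.29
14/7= 2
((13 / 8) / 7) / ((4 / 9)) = 117 / 224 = 0.52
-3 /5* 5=-3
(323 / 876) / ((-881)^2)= 323 / 679917036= 0.00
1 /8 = 0.12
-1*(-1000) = 1000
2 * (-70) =-140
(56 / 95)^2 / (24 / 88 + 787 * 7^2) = 8624 / 957092225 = 0.00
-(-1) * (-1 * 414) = -414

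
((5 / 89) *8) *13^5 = 14851720 / 89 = 166873.26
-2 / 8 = -1 / 4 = -0.25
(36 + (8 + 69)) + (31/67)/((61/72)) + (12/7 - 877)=-21792608/28609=-761.74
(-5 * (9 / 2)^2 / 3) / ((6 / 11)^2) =-1815 / 16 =-113.44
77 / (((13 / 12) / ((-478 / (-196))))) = 15774 / 91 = 173.34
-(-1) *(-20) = -20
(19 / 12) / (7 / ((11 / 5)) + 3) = 209 / 816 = 0.26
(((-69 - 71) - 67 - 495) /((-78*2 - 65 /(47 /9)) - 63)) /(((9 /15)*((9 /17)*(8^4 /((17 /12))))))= 882895 /267337728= 0.00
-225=-225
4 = 4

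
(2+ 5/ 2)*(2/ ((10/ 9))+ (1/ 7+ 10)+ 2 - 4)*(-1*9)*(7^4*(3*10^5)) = -290054520000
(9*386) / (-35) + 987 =31071 / 35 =887.74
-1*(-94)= 94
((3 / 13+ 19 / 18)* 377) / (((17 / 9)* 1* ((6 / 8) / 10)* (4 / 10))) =436450 / 51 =8557.84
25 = 25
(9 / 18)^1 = 1 / 2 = 0.50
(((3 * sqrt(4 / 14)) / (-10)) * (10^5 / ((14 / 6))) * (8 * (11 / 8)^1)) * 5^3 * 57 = -7053750000 * sqrt(14) / 49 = -538626852.90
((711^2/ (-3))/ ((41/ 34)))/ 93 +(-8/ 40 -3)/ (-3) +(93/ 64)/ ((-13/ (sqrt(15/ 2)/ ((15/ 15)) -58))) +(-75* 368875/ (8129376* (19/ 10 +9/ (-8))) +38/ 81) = -3020074076115677/ 2014825194720 -93* sqrt(30)/ 1664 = -1499.23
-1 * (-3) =3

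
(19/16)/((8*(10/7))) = 133/1280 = 0.10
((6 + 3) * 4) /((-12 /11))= -33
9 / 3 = 3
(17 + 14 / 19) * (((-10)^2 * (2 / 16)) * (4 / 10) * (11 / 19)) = 18535 / 361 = 51.34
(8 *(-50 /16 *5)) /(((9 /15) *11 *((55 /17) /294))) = -208250 /121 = -1721.07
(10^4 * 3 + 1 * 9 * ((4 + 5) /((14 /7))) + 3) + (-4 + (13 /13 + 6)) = 60093 /2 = 30046.50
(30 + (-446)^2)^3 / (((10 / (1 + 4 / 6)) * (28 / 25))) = 1171753776591448.81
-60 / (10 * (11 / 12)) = -72 / 11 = -6.55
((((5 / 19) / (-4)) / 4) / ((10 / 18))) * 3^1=-27 / 304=-0.09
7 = 7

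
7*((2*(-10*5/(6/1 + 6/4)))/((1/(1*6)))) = -560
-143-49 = -192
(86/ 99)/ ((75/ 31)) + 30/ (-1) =-220084/ 7425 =-29.64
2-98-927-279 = -1302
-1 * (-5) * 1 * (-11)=-55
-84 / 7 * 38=-456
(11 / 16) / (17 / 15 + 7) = 165 / 1952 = 0.08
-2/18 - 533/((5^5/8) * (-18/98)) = 205811/28125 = 7.32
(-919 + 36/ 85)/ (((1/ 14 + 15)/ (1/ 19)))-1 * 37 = -13701411/ 340765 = -40.21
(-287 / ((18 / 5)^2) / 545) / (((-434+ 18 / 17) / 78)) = 63427 / 8664192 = 0.01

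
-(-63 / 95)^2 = -3969 / 9025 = -0.44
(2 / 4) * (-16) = -8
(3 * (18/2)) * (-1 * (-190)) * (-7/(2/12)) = -215460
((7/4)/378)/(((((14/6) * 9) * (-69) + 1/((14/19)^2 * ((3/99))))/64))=-1568/7346457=-0.00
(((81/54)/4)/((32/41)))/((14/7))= 123/512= 0.24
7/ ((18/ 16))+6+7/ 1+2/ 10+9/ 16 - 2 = 12949/ 720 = 17.98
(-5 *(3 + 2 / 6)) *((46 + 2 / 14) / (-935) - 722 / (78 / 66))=30579170 / 3003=10182.87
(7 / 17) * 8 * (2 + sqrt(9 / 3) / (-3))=112 / 17- 56 * sqrt(3) / 51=4.69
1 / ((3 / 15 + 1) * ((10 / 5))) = 5 / 12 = 0.42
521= 521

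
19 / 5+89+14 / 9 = 4246 / 45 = 94.36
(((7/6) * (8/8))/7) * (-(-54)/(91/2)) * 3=54/91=0.59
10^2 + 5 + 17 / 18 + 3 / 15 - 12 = 8473 / 90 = 94.14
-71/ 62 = -1.15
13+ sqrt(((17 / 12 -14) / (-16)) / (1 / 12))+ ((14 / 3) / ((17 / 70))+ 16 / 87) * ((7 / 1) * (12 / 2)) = 830.86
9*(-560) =-5040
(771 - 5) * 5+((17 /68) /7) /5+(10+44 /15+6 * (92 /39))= 4211947 /1092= 3857.09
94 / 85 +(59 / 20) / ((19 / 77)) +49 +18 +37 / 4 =57695 / 646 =89.31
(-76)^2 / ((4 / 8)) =11552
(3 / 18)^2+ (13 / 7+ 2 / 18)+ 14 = 4031 / 252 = 16.00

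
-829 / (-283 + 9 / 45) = 4145 / 1414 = 2.93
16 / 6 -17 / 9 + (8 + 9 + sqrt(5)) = sqrt(5) + 160 / 9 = 20.01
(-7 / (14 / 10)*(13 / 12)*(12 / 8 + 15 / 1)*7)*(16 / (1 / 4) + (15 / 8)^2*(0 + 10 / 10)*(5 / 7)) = -21304855 / 512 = -41611.04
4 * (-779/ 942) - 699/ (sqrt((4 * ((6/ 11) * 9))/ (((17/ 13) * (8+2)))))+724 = 339446/ 471 - 233 * sqrt(36465)/ 78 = 150.27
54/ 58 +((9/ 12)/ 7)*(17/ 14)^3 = 2501895/ 2228128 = 1.12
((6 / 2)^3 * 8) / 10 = 108 / 5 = 21.60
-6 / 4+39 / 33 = -7 / 22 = -0.32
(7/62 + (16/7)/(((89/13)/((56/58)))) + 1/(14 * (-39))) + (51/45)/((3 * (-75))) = 10526998483/24573378375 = 0.43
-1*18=-18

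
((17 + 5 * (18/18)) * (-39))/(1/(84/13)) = -5544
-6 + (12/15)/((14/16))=-178/35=-5.09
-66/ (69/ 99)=-2178/ 23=-94.70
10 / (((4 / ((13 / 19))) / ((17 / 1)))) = 1105 / 38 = 29.08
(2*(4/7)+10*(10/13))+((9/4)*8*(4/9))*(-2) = -652/91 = -7.16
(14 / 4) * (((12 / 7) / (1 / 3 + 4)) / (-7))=-18 / 91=-0.20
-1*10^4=-10000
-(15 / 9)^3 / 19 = -125 / 513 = -0.24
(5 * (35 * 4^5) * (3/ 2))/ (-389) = -268800/ 389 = -691.00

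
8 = 8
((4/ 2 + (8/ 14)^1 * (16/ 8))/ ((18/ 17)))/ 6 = 187/ 378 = 0.49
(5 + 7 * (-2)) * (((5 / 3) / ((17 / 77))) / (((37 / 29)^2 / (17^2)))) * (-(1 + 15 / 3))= 99078210 / 1369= 72372.69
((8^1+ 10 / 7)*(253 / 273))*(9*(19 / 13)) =951786 / 8281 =114.94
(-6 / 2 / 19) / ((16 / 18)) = -27 / 152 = -0.18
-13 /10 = -1.30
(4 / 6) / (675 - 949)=-1 / 411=-0.00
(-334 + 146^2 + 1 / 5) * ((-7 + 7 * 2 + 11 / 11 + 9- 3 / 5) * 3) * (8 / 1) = 206464848 / 25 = 8258593.92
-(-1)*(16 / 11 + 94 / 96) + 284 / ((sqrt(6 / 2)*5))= 1285 / 528 + 284*sqrt(3) / 15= 35.23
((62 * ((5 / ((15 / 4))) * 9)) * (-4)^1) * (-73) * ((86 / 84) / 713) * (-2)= -623.90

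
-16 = -16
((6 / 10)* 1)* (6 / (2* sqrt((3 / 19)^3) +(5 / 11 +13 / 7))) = 423042543 / 270850280 -3041577* sqrt(57) / 270850280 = 1.48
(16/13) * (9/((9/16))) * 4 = 1024/13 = 78.77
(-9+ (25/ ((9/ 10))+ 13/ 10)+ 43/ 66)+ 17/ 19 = 21.62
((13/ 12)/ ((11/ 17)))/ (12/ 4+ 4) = 221/ 924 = 0.24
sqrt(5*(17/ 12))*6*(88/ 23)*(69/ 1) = 264*sqrt(255) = 4215.74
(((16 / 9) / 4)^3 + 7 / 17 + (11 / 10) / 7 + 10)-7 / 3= 7220603 / 867510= 8.32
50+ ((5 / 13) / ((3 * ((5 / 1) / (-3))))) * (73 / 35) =22677 / 455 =49.84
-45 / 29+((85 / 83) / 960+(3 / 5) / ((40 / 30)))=-2543311 / 2310720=-1.10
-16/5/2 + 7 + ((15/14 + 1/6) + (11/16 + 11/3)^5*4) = 13972037565523/2229534720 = 6266.80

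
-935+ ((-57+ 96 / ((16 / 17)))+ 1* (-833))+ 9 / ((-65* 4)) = -447989 / 260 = -1723.03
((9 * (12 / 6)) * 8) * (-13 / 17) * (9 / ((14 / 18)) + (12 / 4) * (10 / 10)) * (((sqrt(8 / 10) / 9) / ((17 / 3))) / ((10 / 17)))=-3744 * sqrt(5) / 175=-47.84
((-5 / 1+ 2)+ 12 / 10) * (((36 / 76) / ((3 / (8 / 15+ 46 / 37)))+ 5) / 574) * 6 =-501147 / 5044025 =-0.10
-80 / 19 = -4.21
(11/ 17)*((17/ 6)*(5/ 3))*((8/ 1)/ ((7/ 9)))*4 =880/ 7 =125.71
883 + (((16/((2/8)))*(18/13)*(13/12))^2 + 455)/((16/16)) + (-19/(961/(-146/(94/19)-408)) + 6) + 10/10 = 477399384/45167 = 10569.65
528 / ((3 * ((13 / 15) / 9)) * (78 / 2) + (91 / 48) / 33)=4181760 / 89687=46.63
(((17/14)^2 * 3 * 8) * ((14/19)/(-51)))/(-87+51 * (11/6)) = -136/1729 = -0.08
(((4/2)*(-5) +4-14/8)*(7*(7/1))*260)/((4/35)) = -3455725/4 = -863931.25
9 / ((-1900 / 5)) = -9 / 380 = -0.02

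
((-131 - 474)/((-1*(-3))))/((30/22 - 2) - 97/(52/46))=173030/74169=2.33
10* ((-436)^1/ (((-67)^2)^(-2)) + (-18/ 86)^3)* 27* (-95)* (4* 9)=645031519573000991400/ 79507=8112889677298866.66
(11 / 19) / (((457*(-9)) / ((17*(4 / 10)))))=-374 / 390735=-0.00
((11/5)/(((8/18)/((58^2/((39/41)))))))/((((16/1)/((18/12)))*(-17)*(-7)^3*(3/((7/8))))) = 1137873/13861120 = 0.08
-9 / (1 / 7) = -63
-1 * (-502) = 502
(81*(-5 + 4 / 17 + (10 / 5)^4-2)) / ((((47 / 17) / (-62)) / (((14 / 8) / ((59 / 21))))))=-57951369 / 5546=-10449.22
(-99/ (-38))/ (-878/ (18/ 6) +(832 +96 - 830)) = -297/ 22192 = -0.01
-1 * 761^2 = -579121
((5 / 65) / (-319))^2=1 / 17197609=0.00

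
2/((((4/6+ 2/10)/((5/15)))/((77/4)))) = 385/26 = 14.81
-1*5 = -5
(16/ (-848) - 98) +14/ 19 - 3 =-100984/ 1007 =-100.28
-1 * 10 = -10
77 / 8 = 9.62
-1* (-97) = 97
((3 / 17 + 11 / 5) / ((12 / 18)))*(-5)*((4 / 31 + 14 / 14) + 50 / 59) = -1095345 / 31093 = -35.23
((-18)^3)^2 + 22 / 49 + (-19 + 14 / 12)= 9999588745 / 294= 34012206.62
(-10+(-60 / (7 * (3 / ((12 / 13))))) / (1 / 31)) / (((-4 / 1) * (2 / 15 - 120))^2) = -939375 / 2353481312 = -0.00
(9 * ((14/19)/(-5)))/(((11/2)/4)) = -1008/1045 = -0.96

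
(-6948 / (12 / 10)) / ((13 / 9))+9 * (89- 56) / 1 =-48249 / 13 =-3711.46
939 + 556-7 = 1488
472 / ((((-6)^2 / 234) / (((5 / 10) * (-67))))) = -102778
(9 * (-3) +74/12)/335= -25/402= -0.06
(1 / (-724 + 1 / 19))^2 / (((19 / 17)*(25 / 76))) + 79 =373670073923 / 4730000625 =79.00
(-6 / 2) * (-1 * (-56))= -168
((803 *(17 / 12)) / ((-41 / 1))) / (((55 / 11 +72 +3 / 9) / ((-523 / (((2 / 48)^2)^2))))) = 74022056064 / 1189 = 62255724.19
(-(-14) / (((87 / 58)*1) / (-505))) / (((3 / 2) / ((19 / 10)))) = -53732 / 9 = -5970.22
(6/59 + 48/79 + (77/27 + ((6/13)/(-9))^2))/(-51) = -0.07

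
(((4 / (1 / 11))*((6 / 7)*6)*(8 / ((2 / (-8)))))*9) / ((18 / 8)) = -202752 / 7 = -28964.57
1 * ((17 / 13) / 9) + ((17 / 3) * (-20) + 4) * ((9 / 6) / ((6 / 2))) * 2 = -109.19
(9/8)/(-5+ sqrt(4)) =-0.38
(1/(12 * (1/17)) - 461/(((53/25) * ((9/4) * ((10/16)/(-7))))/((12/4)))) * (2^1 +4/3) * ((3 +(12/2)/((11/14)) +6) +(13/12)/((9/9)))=8054662265/41976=191887.32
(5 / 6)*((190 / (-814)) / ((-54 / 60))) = 2375 / 10989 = 0.22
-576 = -576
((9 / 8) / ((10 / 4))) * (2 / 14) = 9 / 140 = 0.06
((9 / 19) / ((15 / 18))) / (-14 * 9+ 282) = 9 / 2470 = 0.00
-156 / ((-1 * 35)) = 156 / 35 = 4.46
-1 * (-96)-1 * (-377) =473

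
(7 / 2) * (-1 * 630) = -2205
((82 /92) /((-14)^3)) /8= -41 /1009792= -0.00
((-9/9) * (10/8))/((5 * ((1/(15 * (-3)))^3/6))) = 273375/2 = 136687.50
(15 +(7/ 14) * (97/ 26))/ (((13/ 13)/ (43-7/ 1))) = 7893/ 13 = 607.15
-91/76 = -1.20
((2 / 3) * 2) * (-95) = -380 / 3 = -126.67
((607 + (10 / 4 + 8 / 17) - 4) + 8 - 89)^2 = 318586801 / 1156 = 275594.12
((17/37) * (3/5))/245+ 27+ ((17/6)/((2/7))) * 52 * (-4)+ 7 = -2028.67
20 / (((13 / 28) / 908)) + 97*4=513524 / 13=39501.85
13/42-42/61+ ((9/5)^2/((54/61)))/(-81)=-122261/288225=-0.42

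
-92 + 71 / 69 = -6277 / 69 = -90.97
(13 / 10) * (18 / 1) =117 / 5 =23.40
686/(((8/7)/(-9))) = -21609/4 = -5402.25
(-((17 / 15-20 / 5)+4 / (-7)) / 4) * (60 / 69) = 361 / 483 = 0.75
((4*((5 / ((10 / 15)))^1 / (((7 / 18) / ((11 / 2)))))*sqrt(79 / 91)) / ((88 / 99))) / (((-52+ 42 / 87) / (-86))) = 1851795*sqrt(7189) / 211484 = 742.42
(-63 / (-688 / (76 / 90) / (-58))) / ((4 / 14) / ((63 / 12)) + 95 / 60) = -188993 / 69015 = -2.74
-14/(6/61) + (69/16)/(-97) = -662911/4656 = -142.38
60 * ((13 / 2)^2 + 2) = 2655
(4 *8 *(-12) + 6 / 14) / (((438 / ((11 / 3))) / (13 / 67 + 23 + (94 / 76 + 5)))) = -245898565 / 2602012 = -94.50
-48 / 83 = -0.58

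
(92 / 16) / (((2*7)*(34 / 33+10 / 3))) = 253 / 2688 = 0.09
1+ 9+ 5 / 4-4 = 29 / 4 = 7.25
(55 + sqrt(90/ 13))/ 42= sqrt(130)/ 182 + 55/ 42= 1.37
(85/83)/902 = 85/74866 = 0.00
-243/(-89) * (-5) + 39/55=-63354/4895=-12.94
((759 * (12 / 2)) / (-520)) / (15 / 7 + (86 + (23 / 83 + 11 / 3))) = -3968811 / 41731820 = -0.10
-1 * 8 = -8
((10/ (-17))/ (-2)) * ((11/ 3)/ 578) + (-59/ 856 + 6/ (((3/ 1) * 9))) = 0.16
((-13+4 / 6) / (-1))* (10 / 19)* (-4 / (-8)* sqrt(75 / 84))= 925* sqrt(7) / 798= 3.07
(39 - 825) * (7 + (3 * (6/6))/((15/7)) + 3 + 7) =-72312/5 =-14462.40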